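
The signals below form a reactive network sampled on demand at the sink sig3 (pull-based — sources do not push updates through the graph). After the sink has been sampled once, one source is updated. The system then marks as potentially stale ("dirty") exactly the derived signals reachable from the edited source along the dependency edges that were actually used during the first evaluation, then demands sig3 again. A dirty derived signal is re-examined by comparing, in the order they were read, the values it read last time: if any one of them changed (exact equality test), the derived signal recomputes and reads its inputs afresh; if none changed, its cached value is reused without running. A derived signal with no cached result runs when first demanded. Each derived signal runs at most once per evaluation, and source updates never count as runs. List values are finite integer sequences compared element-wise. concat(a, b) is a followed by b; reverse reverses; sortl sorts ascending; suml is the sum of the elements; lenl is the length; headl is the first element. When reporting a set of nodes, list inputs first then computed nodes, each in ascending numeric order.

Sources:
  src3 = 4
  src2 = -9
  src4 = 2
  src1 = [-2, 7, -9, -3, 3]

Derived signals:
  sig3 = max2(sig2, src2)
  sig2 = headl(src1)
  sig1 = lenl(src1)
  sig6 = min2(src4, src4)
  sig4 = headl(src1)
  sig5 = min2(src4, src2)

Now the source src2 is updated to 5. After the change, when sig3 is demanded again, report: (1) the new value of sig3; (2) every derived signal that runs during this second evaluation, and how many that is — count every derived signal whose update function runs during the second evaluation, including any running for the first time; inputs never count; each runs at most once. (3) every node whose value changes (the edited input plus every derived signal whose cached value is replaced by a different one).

sig3 now evaluates to 5.
Run set: sig3 (1 run).
Changed values: src2, sig3.

Initial pass — values computed on the first demand:
  sig2 = headl([-2, 7, -9, -3, 3]) = -2
  sig3 = max2(-2, -9) = -2

Second demand — change propagation:
  sig3: re-runs because src2 -9->5; new result 5.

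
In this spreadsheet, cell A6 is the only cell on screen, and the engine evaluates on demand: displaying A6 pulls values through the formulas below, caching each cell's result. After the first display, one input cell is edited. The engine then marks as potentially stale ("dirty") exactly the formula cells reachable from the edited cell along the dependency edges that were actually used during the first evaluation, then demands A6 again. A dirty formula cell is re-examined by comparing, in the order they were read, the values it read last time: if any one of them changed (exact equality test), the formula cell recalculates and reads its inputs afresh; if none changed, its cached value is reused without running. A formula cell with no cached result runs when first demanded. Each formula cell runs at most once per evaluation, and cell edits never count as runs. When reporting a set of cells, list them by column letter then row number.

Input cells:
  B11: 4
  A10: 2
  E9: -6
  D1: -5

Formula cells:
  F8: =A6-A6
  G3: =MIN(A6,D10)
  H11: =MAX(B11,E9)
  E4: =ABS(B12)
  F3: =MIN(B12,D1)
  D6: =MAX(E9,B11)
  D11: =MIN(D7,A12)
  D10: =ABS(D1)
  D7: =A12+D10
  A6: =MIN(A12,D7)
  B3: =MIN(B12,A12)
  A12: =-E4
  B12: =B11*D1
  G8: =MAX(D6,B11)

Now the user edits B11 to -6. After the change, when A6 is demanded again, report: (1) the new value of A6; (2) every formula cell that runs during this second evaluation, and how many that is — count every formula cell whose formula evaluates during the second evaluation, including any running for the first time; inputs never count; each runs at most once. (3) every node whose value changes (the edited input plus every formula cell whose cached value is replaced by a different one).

A6 now evaluates to -30.
Run set: A6, A12, B12, D7, E4 (5 run).
Changed values: A6, A12, B11, B12, D7, E4.

Initial pass — values computed on the first demand:
  B12 = 4 * -5 = -20
  D10 = ABS(-5) = 5
  E4 = ABS(-20) = 20
  A12 = -(20) = -20
  D7 = -20 + 5 = -15
  A6 = MIN(-20, -15) = -20

Second demand — change propagation:
  B12: re-runs because B11 4->-6; new result 30.
  E4: re-runs because B12 -20->30; new result 30.
  A12: re-runs because E4 20->30; new result -30.
  D7: re-runs because A12 -20->-30; new result -25.
  A6: re-runs because A12 -20->-30; D7 -15->-25; new result -30.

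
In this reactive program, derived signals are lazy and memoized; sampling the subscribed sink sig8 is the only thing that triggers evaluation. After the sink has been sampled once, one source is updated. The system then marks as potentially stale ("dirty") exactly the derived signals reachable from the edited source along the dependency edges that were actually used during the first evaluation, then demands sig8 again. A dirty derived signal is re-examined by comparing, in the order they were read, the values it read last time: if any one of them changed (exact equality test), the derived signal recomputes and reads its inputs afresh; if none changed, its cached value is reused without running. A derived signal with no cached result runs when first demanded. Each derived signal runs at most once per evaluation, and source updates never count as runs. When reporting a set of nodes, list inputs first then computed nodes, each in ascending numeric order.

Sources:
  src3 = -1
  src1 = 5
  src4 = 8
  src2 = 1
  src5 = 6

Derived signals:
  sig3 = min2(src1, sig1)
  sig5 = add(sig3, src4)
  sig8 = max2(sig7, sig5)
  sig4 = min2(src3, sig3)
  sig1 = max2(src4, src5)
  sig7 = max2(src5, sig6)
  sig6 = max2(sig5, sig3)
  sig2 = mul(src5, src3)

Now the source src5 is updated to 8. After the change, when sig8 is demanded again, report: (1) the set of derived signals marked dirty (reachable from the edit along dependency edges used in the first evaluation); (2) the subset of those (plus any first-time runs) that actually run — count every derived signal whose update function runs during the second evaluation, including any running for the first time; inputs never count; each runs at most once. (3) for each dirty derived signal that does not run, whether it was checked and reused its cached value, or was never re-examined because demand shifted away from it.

The edit dirties: sig1, sig3, sig5, sig6, sig7, sig8.
2 derived signals run: sig1, sig7.
Cache hits after checking: sig3, sig5, sig6, sig8.
Note where the cutoff bites: sig3 is checked, finds nothing changed, and keeps its cache.

First demand of the output computes:
  sig1 = max2(8, 6) = 8
  sig3 = min2(5, 8) = 5
  sig5 = add(5, 8) = 13
  sig6 = max2(13, 5) = 13
  sig7 = max2(6, 13) = 13
  sig8 = max2(13, 13) = 13

After the edit, cleaning proceeds:
  sig1: a read changed (src5 6->8) — executes, giving 8 — identical to its old value.
  sig3: dirty, but its reads are unchanged (src1 unchanged, sig1 unchanged); cached 5 stands.
  sig5: dirty, but its reads are unchanged (sig3 unchanged, src4 unchanged); cached 13 stands.
  sig6: dirty, but its reads are unchanged (sig5 unchanged, sig3 unchanged); cached 13 stands.
  sig7: a read changed (src5 6->8) — executes, giving 13 — identical to its old value.
  sig8: dirty, but its reads are unchanged (sig7 unchanged, sig5 unchanged); cached 13 stands.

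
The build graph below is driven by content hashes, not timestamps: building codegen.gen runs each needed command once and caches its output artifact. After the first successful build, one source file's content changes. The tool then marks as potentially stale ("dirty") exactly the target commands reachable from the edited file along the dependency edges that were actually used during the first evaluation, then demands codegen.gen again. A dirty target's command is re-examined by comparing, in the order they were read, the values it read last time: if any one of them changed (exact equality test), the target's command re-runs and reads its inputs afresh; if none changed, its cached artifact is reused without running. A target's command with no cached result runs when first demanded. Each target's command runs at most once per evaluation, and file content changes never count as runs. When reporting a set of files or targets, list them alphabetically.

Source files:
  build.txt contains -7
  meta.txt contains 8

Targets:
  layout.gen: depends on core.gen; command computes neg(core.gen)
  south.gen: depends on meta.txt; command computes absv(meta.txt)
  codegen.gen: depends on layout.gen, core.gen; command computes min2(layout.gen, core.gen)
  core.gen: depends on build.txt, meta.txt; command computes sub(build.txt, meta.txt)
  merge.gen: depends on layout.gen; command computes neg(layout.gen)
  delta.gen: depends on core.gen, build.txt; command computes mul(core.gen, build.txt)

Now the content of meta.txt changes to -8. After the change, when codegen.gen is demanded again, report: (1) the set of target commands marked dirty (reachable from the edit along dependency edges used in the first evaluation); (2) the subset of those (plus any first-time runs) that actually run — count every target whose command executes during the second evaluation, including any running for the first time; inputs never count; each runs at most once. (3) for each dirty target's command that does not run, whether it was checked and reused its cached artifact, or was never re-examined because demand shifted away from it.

Initial pass — values computed on the first demand:
  core.gen = sub(-7, 8) = -15
  layout.gen = neg(-15) = 15
  codegen.gen = min2(15, -15) = -15

Second demand — change propagation:
  core.gen: re-runs because meta.txt 8->-8; new result 1.
  layout.gen: re-runs because core.gen -15->1; new result -1.
  codegen.gen: re-runs because layout.gen 15->-1; core.gen -15->1; new result -1.

Dirty set: codegen.gen, core.gen, layout.gen.
Run set: codegen.gen, core.gen, layout.gen (3 run).
All dirty target commands ended up running.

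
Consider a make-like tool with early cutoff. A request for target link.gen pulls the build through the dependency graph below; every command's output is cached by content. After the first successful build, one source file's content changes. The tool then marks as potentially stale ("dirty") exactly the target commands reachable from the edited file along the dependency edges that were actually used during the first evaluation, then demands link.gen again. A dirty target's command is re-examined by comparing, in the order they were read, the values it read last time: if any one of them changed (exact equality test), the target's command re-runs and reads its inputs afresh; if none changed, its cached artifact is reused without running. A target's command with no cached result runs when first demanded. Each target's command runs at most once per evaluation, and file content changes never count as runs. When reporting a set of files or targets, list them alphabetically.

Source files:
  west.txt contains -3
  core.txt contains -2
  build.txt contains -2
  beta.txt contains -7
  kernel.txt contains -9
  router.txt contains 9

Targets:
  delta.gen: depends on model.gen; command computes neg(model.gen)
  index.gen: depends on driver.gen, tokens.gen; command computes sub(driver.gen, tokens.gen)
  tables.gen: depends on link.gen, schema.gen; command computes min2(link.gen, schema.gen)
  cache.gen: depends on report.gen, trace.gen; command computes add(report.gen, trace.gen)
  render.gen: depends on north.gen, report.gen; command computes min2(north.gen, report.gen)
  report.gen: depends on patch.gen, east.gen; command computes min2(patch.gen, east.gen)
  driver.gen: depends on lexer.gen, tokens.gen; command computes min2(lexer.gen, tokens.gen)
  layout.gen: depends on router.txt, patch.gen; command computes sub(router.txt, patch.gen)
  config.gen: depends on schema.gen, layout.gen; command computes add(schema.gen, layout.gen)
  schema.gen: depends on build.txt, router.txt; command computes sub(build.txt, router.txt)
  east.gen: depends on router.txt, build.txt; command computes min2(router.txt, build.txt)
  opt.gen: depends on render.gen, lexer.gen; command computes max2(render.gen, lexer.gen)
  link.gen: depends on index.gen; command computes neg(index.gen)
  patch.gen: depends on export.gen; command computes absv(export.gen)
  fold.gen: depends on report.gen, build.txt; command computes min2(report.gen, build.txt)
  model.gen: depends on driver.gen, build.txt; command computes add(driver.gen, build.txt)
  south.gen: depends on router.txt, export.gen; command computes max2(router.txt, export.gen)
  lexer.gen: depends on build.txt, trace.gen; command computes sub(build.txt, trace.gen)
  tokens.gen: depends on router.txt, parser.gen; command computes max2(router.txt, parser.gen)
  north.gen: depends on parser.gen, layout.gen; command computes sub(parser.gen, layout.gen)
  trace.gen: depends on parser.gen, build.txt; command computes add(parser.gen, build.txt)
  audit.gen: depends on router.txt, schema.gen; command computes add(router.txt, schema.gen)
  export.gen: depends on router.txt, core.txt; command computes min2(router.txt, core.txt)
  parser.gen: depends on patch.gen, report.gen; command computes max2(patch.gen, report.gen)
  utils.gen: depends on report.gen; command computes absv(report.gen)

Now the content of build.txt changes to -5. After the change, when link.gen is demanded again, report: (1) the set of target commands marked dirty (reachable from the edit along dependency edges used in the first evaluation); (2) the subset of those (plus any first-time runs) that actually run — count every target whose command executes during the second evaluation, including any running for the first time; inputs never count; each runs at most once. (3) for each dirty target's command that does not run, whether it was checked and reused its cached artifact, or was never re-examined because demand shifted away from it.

First demand of the output computes:
  east.gen = min2(9, -2) = -2
  export.gen = min2(9, -2) = -2
  patch.gen = absv(-2) = 2
  report.gen = min2(2, -2) = -2
  parser.gen = max2(2, -2) = 2
  tokens.gen = max2(9, 2) = 9
  trace.gen = add(2, -2) = 0
  lexer.gen = sub(-2, 0) = -2
  driver.gen = min2(-2, 9) = -2
  index.gen = sub(-2, 9) = -11
  link.gen = neg(-11) = 11

After the edit, cleaning proceeds:
  east.gen: a read changed (build.txt -2->-5) — executes, giving -5.
  report.gen: a read changed (east.gen -2->-5) — executes, giving -5.
  parser.gen: a read changed (report.gen -2->-5) — executes, giving 2 — identical to its old value.
  tokens.gen: dirty, but its reads are unchanged (router.txt unchanged, parser.gen unchanged); cached 9 stands.
  trace.gen: a read changed (build.txt -2->-5) — executes, giving -3.
  lexer.gen: a read changed (build.txt -2->-5; trace.gen 0->-3) — executes, giving -2 — identical to its old value.
  driver.gen: dirty, but its reads are unchanged (lexer.gen unchanged, tokens.gen unchanged); cached -2 stands.
  index.gen: dirty, but its reads are unchanged (driver.gen unchanged, tokens.gen unchanged); cached -11 stands.
  link.gen: dirty, but its reads are unchanged (index.gen unchanged); cached 11 stands.

Note where the cutoff bites: tokens.gen is checked, finds nothing changed, and keeps its cache.

The edit dirties: driver.gen, east.gen, index.gen, lexer.gen, link.gen, parser.gen, report.gen, tokens.gen, trace.gen.
5 target commands run: east.gen, lexer.gen, parser.gen, report.gen, trace.gen.
Cache hits after checking: driver.gen, index.gen, link.gen, tokens.gen.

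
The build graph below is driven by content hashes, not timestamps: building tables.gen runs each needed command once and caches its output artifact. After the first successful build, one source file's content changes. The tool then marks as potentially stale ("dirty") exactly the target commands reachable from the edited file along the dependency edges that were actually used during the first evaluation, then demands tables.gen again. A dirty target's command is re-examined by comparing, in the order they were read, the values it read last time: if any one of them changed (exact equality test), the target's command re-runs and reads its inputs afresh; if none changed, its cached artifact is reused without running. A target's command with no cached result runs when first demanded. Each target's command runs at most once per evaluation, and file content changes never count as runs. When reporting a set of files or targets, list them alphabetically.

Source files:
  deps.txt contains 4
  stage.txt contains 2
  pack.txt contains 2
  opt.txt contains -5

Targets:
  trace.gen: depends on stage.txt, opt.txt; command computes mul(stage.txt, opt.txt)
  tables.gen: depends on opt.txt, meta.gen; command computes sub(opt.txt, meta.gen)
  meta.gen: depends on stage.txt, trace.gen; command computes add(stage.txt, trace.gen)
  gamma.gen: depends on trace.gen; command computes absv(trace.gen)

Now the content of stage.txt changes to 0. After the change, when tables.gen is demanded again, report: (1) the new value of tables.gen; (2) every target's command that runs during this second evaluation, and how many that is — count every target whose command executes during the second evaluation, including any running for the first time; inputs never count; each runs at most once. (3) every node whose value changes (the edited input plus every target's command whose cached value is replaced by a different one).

tables.gen now evaluates to -5.
Run set: meta.gen, tables.gen, trace.gen (3 run).
Changed values: meta.gen, stage.txt, tables.gen, trace.gen.

Initial pass — values computed on the first demand:
  trace.gen = mul(2, -5) = -10
  meta.gen = add(2, -10) = -8
  tables.gen = sub(-5, -8) = 3

Second demand — change propagation:
  trace.gen: re-runs because stage.txt 2->0; new result 0.
  meta.gen: re-runs because stage.txt 2->0; trace.gen -10->0; new result 0.
  tables.gen: re-runs because meta.gen -8->0; new result -5.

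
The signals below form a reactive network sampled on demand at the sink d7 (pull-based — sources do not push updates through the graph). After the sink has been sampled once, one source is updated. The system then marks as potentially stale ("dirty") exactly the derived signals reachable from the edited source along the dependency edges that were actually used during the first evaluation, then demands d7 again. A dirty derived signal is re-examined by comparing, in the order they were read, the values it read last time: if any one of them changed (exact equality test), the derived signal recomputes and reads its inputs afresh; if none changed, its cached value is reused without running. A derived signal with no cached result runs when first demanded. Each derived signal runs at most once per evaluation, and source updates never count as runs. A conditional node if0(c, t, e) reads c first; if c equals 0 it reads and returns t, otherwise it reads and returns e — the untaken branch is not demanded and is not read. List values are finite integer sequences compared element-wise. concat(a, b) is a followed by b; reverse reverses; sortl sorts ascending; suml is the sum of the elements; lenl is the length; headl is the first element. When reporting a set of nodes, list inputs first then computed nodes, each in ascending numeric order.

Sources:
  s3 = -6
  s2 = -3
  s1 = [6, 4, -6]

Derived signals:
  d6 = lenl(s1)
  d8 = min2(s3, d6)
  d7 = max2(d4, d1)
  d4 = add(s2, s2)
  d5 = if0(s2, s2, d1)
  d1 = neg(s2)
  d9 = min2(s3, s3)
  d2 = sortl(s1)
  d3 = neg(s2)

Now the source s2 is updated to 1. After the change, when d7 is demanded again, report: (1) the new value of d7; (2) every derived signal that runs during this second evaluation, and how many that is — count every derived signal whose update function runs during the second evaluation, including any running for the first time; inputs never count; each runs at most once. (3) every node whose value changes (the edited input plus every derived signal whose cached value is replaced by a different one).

d7 now evaluates to 2.
Run set: d1, d4, d7 (3 run).
Changed values: s2, d1, d4, d7.

Initial pass — values computed on the first demand:
  d1 = neg(-3) = 3
  d4 = add(-3, -3) = -6
  d7 = max2(-6, 3) = 3

Second demand — change propagation:
  d1: re-runs because s2 -3->1; new result -1.
  d4: re-runs because s2 -3->1; s2 -3->1; new result 2.
  d7: re-runs because d4 -6->2; d1 3->-1; new result 2.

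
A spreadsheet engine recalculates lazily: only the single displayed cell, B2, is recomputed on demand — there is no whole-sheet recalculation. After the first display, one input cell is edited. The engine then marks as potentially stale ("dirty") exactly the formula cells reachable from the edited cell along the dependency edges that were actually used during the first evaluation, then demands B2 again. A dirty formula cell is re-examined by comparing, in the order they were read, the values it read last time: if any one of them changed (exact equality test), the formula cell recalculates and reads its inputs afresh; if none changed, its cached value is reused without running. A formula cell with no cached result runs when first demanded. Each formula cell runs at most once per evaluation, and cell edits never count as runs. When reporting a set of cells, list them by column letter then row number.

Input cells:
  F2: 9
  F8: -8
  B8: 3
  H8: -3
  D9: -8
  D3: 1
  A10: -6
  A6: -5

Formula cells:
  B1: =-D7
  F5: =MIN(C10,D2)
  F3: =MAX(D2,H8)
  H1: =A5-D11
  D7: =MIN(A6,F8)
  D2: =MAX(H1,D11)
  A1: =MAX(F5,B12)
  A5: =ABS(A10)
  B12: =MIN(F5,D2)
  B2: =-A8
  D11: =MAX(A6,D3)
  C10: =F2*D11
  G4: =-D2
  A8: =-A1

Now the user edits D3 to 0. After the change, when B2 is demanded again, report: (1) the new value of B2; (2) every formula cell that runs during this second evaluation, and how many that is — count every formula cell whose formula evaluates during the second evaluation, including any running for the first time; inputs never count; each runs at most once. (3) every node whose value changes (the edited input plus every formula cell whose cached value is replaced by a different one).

New value of B2: 0.
Formula cells that run: A1, A8, B2, B12, C10, D2, D11, F5, H1 — 9 in total.
Values that change: A1, A8, B2, B12, C10, D2, D3, D11, F5, H1.

First evaluation (everything demanded from the output):
  A5 = ABS(-6) = 6
  D11 = MAX(-5, 1) = 1
  C10 = 9 * 1 = 9
  H1 = 6 - 1 = 5
  D2 = MAX(5, 1) = 5
  F5 = MIN(9, 5) = 5
  B12 = MIN(5, 5) = 5
  A1 = MAX(5, 5) = 5
  A8 = -(5) = -5
  B2 = -(-5) = 5

Propagation after the edit:
  D11: runs — D3 1->0; result 0.
  C10: runs — D11 1->0; result 0.
  H1: runs — D11 1->0; result 6.
  D2: runs — H1 5->6; D11 1->0; result 6.
  F5: runs — C10 9->0; D2 5->6; result 0.
  B12: runs — F5 5->0; D2 5->6; result 0.
  A1: runs — F5 5->0; B12 5->0; result 0.
  A8: runs — A1 5->0; result 0.
  B2: runs — A8 -5->0; result 0.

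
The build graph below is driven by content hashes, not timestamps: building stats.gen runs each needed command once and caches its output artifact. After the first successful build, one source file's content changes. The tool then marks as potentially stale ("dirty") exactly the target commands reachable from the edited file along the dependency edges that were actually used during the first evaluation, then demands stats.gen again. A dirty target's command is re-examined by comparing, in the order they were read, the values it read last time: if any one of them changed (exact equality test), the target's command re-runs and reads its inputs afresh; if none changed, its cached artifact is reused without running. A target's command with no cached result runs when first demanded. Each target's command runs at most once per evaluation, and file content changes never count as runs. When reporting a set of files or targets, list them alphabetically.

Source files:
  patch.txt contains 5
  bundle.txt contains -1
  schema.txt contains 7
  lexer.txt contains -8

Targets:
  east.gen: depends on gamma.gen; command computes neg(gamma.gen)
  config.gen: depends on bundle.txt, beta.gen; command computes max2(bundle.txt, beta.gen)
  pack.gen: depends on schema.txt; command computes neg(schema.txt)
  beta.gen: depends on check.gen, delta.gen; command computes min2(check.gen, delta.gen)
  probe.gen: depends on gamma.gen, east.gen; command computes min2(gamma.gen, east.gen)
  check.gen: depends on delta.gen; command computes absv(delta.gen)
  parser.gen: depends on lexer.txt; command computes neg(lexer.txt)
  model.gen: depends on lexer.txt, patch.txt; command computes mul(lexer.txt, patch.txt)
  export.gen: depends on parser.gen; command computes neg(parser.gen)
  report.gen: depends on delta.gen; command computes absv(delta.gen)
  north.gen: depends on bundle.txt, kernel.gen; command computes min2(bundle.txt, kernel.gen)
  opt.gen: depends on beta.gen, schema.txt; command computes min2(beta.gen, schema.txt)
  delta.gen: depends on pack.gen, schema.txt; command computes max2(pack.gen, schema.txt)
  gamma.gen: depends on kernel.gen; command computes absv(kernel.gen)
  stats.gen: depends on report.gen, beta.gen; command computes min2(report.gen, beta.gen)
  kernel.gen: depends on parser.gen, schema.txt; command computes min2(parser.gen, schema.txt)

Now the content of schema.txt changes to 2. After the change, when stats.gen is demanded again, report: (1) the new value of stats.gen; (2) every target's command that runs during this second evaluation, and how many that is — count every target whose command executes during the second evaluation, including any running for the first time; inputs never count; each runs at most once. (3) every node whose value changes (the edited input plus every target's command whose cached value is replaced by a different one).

stats.gen now evaluates to 2.
Run set: beta.gen, check.gen, delta.gen, pack.gen, report.gen, stats.gen (6 run).
Changed values: beta.gen, check.gen, delta.gen, pack.gen, report.gen, schema.txt, stats.gen.

Initial pass — values computed on the first demand:
  pack.gen = neg(7) = -7
  delta.gen = max2(-7, 7) = 7
  check.gen = absv(7) = 7
  beta.gen = min2(7, 7) = 7
  report.gen = absv(7) = 7
  stats.gen = min2(7, 7) = 7

Second demand — change propagation:
  pack.gen: re-runs because schema.txt 7->2; new result -2.
  delta.gen: re-runs because pack.gen -7->-2; schema.txt 7->2; new result 2.
  check.gen: re-runs because delta.gen 7->2; new result 2.
  beta.gen: re-runs because check.gen 7->2; delta.gen 7->2; new result 2.
  report.gen: re-runs because delta.gen 7->2; new result 2.
  stats.gen: re-runs because report.gen 7->2; beta.gen 7->2; new result 2.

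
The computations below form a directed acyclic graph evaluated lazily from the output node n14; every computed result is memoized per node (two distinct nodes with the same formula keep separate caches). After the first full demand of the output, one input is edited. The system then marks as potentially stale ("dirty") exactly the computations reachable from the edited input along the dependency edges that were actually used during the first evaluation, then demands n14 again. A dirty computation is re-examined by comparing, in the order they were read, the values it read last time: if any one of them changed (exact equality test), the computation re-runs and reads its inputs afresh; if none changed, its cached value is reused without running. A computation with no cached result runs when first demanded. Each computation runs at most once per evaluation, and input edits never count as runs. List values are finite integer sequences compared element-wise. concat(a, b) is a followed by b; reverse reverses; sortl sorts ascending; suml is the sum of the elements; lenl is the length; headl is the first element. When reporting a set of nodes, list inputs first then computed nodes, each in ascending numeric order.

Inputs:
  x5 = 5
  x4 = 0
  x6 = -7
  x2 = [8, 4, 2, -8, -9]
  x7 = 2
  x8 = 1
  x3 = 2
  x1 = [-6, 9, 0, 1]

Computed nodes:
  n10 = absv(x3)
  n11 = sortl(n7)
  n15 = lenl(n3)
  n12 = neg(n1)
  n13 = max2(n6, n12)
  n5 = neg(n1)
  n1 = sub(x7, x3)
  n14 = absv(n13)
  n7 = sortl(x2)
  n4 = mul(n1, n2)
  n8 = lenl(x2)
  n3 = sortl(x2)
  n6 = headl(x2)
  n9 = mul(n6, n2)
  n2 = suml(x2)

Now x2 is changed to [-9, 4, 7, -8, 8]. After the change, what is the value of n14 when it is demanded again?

Demanding n14 again yields 0.

First demand of the output computes:
  n1 = sub(2, 2) = 0
  n6 = headl([8, 4, 2, -8, -9]) = 8
  n12 = neg(0) = 0
  n13 = max2(8, 0) = 8
  n14 = absv(8) = 8

After the edit, cleaning proceeds:
  n6: a read changed (x2 [8, 4, 2, -8, -9]->[-9, 4, 7, -8, 8]) — executes, giving -9.
  n13: a read changed (n6 8->-9) — executes, giving 0.
  n14: a read changed (n13 8->0) — executes, giving 0.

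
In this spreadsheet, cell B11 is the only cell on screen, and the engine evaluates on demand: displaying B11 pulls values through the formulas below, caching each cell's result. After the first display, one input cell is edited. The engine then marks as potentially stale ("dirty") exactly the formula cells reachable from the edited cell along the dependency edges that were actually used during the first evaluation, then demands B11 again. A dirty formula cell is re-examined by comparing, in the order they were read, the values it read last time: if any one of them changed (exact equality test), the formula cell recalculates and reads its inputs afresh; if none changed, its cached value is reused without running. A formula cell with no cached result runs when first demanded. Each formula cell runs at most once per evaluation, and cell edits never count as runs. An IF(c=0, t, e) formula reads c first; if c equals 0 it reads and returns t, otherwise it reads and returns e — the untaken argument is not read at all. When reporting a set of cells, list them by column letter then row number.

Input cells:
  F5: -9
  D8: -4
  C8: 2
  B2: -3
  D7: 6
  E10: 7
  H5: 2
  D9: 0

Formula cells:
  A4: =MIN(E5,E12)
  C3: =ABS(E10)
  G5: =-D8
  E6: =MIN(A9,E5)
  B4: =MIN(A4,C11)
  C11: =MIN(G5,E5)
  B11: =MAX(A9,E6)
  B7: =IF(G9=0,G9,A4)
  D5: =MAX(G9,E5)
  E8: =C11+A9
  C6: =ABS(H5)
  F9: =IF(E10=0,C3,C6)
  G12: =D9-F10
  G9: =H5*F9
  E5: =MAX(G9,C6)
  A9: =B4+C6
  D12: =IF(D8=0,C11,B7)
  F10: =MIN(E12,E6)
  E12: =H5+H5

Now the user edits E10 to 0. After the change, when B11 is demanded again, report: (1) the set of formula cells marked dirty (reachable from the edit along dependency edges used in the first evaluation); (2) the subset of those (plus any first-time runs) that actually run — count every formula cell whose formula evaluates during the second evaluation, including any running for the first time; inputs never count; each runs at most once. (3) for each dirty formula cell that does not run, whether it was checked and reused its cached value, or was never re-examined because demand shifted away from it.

Dirty set: A4, A9, B4, B11, C11, E5, E6, F9, G9.
Run set: A4, A9, B4, B11, C3, C11, E5, E6, F9, G9 (10 run).
All dirty formula cells ended up running.
The important point: the flipped condition pulls in fresh nodes; C3 runs for the first time.

Initial pass — values computed on the first demand:
  C6 = ABS(2) = 2
  E12 = 2 + 2 = 4
  F9 = IF(E10=0: E10=7 -> else branch C6) = 2
  G5 = -(-4) = 4
  G9 = 2 * 2 = 4
  E5 = MAX(4, 2) = 4
  A4 = MIN(4, 4) = 4
  C11 = MIN(4, 4) = 4
  B4 = MIN(4, 4) = 4
  A9 = 4 + 2 = 6
  E6 = MIN(6, 4) = 4
  B11 = MAX(6, 4) = 6

Second demand — change propagation:
  C3: newly demanded (no cache) — executes and yields 0.
  F9: re-runs because E10 7->0; new result 0.
  G9: re-runs because F9 2->0; new result 0.
  E5: re-runs because G9 4->0; new result 2.
  A4: re-runs because E5 4->2; new result 2.
  C11: re-runs because E5 4->2; new result 2.
  B4: re-runs because A4 4->2; C11 4->2; new result 2.
  A9: re-runs because B4 4->2; new result 4.
  E6: re-runs because A9 6->4; E5 4->2; new result 2.
  B11: re-runs because A9 6->4; E6 4->2; new result 4.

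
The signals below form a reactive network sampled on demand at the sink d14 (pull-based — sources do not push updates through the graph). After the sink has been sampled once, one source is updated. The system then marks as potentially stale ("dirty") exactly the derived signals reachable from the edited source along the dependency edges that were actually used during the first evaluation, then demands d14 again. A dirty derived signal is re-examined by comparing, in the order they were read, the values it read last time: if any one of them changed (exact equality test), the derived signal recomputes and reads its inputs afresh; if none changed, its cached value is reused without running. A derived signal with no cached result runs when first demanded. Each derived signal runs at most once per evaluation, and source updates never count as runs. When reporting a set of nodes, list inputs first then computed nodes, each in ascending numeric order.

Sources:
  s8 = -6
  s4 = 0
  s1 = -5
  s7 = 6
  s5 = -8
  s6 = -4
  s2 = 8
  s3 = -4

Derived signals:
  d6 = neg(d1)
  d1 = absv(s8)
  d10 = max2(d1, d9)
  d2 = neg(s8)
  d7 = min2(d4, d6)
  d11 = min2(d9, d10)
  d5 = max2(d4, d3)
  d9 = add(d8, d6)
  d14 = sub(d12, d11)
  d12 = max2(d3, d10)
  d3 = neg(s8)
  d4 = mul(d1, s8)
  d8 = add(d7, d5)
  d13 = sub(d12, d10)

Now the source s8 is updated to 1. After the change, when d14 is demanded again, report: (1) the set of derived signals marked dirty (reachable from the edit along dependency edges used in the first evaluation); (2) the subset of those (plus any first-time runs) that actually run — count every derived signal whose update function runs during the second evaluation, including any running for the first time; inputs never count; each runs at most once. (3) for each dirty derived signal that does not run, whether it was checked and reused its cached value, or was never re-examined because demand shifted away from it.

Initial pass — values computed on the first demand:
  d1 = absv(-6) = 6
  d3 = neg(-6) = 6
  d4 = mul(6, -6) = -36
  d5 = max2(-36, 6) = 6
  d6 = neg(6) = -6
  d7 = min2(-36, -6) = -36
  d8 = add(-36, 6) = -30
  d9 = add(-30, -6) = -36
  d10 = max2(6, -36) = 6
  d11 = min2(-36, 6) = -36
  d12 = max2(6, 6) = 6
  d14 = sub(6, -36) = 42

Second demand — change propagation:
  d1: re-runs because s8 -6->1; new result 1.
  d3: re-runs because s8 -6->1; new result -1.
  d4: re-runs because d1 6->1; s8 -6->1; new result 1.
  d5: re-runs because d4 -36->1; d3 6->-1; new result 1.
  d6: re-runs because d1 6->1; new result -1.
  d7: re-runs because d4 -36->1; d6 -6->-1; new result -1.
  d8: re-runs because d7 -36->-1; d5 6->1; new result 0.
  d9: re-runs because d8 -30->0; d6 -6->-1; new result -1.
  d10: re-runs because d1 6->1; d9 -36->-1; new result 1.
  d11: re-runs because d9 -36->-1; d10 6->1; new result -1.
  d12: re-runs because d3 6->-1; d10 6->1; new result 1.
  d14: re-runs because d12 6->1; d11 -36->-1; new result 2.

Dirty set: d1, d3, d4, d5, d6, d7, d8, d9, d10, d11, d12, d14.
Run set: d1, d3, d4, d5, d6, d7, d8, d9, d10, d11, d12, d14 (12 run).
All dirty derived signals ended up running.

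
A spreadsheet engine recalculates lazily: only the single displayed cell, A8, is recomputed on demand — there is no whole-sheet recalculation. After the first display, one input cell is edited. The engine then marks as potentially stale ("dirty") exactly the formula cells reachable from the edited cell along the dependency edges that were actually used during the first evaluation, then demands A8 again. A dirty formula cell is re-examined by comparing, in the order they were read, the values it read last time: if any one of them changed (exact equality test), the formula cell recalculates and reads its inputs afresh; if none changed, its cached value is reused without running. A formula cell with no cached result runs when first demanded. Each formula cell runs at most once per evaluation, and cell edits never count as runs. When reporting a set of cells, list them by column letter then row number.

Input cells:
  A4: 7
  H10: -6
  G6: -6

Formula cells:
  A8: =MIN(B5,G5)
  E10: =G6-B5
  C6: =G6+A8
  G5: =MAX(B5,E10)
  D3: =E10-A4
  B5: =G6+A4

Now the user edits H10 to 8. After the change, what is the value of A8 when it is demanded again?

New value of A8: 1.
Key observation: H10 is never demanded by the output, so the edit triggers no recomputation at all.

First evaluation (everything demanded from the output):
  B5 = -6 + 7 = 1
  E10 = -6 - 1 = -7
  G5 = MAX(1, -7) = 1
  A8 = MIN(1, 1) = 1

Propagation after the edit:
  H10 feeds no computation that the output demands — nothing is marked dirty and nothing runs.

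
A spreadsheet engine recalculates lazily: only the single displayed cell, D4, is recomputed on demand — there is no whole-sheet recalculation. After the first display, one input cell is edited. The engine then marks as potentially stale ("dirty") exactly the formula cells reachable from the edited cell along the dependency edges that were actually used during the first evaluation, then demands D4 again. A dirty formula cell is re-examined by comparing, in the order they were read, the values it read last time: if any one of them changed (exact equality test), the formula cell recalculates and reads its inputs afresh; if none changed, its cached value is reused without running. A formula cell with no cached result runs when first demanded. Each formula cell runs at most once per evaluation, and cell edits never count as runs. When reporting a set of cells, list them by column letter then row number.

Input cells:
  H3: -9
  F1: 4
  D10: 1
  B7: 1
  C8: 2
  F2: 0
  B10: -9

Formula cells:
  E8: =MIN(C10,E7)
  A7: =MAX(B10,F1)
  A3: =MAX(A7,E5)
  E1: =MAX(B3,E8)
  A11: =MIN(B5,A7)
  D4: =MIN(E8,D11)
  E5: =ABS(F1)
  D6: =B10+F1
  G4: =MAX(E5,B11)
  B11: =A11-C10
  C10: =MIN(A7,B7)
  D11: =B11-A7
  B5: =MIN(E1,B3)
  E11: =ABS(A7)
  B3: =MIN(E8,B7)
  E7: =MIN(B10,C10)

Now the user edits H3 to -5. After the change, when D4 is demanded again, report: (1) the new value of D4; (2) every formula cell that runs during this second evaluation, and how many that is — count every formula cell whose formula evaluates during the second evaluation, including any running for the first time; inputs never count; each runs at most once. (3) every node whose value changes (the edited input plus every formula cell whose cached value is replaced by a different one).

First evaluation (everything demanded from the output):
  A7 = MAX(-9, 4) = 4
  C10 = MIN(4, 1) = 1
  E7 = MIN(-9, 1) = -9
  E8 = MIN(1, -9) = -9
  B3 = MIN(-9, 1) = -9
  E1 = MAX(-9, -9) = -9
  B5 = MIN(-9, -9) = -9
  A11 = MIN(-9, 4) = -9
  B11 = -9 - 1 = -10
  D11 = -10 - 4 = -14
  D4 = MIN(-9, -14) = -14

Propagation after the edit:
  H3 feeds no computation that the output demands — nothing is marked dirty and nothing runs.

Key observation: H3 is never demanded by the output, so the edit triggers no recomputation at all.

New value of D4: -14.
Formula cells that run: none — 0 in total.
Values that change: H3.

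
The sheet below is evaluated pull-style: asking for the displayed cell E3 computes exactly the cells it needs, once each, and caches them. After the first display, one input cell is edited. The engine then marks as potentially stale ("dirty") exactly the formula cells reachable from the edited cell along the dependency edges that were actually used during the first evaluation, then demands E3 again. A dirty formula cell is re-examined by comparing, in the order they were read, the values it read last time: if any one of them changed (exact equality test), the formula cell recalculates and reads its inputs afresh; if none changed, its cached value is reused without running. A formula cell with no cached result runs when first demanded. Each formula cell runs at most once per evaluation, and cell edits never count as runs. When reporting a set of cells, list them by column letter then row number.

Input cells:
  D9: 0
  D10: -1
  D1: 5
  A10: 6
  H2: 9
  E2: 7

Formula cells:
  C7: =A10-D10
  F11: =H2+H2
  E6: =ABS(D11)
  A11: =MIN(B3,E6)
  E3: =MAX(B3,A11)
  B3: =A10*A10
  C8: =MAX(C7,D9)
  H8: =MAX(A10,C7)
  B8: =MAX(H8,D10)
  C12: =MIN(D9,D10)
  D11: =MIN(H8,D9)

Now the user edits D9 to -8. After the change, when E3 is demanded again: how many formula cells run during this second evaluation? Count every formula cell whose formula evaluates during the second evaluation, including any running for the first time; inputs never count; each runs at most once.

4 formula cells run: A11, D11, E3, E6.

First demand of the output computes:
  B3 = 6 * 6 = 36
  C7 = 6 - -1 = 7
  H8 = MAX(6, 7) = 7
  D11 = MIN(7, 0) = 0
  E6 = ABS(0) = 0
  A11 = MIN(36, 0) = 0
  E3 = MAX(36, 0) = 36

After the edit, cleaning proceeds:
  D11: a read changed (D9 0->-8) — executes, giving -8.
  E6: a read changed (D11 0->-8) — executes, giving 8.
  A11: a read changed (E6 0->8) — executes, giving 8.
  E3: a read changed (A11 0->8) — executes, giving 36 — identical to its old value.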